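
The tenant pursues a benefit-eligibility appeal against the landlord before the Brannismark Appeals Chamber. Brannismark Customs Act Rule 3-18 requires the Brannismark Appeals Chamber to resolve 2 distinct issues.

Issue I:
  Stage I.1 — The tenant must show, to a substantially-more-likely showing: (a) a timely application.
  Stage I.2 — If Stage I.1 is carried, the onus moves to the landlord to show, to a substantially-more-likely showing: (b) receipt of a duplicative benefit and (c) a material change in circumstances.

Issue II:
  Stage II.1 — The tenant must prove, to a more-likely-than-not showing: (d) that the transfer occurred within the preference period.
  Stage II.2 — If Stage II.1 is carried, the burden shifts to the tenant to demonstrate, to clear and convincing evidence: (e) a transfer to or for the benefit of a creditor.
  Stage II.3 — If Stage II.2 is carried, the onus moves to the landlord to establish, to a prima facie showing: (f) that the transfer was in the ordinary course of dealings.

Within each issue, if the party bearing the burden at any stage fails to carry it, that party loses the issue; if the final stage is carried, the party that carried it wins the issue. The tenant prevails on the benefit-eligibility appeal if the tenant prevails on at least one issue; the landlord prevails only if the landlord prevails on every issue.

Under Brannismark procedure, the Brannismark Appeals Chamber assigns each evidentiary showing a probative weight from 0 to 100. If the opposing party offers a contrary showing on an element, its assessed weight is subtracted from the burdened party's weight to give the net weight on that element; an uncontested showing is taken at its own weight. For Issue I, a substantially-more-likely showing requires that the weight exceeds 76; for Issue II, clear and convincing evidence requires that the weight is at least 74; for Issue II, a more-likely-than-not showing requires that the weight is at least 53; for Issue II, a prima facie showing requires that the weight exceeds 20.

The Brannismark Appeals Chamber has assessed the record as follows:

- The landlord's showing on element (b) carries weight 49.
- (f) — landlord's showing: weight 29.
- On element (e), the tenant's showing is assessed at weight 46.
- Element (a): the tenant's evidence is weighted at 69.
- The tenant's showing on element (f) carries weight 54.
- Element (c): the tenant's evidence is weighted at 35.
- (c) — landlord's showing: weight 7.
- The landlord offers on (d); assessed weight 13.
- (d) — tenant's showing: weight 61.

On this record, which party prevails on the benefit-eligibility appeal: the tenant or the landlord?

landlord

— Issue I —
Stage I.1 (tenant, a substantially-more-likely showing, weight exceeds 76): (a) 69 ≤ 76 — fails.
  The tenant does not carry Stage I.1.
So the landlord prevails on this issue.
— Issue II —
Stage II.1 (tenant, a more-likely-than-not showing, weight is at least 53): (d) net 61−13=48 < 53 — fails.
  Stage II.1 not carried; the tenant fails its burden.
The landlord prevails on this issue.
Per-issue: Issue I → landlord; Issue II → landlord. The tenant must prevail on at least one issue; overall, the landlord prevails.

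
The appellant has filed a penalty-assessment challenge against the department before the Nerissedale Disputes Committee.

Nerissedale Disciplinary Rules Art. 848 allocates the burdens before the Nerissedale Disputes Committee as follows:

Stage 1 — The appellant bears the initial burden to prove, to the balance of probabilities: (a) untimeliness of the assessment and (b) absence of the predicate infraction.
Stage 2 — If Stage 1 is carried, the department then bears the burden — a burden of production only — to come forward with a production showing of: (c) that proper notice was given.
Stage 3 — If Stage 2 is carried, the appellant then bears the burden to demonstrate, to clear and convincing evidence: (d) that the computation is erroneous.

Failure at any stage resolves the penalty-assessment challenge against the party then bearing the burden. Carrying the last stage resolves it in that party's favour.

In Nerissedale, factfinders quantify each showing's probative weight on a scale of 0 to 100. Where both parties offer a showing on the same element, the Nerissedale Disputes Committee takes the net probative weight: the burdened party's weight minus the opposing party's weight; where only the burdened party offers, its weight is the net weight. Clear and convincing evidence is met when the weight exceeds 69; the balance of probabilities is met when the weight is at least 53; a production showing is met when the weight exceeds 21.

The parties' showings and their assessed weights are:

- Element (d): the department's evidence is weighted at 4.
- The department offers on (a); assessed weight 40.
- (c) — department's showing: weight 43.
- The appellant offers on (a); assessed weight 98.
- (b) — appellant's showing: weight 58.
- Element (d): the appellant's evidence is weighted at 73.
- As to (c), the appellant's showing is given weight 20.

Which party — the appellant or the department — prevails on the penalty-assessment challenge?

department

Stage 1 — burden on appellant; standard: the balance of probabilities (weight is at least 53).
    (a): 98 − 40 = 58 ≥ 53 [met]
    (b): 58 ≥ 53 [met]
  All elements met. The burden passes to the department.
Stage 2 — burden on department; standard: a production showing (weight exceeds 21).
    (c): 43 − 20 = 23 > 21 [met]
  All elements met. The burden passes to the appellant.
Stage 3 — burden on appellant; standard: clear and convincing evidence (weight exceeds 69).
    (d): 73 − 4 = 69 ≤ 69 [not met]
  Not every element is met, so the appellant fails to carry Stage 3.
The analysis ends at Stage 3; the department prevails.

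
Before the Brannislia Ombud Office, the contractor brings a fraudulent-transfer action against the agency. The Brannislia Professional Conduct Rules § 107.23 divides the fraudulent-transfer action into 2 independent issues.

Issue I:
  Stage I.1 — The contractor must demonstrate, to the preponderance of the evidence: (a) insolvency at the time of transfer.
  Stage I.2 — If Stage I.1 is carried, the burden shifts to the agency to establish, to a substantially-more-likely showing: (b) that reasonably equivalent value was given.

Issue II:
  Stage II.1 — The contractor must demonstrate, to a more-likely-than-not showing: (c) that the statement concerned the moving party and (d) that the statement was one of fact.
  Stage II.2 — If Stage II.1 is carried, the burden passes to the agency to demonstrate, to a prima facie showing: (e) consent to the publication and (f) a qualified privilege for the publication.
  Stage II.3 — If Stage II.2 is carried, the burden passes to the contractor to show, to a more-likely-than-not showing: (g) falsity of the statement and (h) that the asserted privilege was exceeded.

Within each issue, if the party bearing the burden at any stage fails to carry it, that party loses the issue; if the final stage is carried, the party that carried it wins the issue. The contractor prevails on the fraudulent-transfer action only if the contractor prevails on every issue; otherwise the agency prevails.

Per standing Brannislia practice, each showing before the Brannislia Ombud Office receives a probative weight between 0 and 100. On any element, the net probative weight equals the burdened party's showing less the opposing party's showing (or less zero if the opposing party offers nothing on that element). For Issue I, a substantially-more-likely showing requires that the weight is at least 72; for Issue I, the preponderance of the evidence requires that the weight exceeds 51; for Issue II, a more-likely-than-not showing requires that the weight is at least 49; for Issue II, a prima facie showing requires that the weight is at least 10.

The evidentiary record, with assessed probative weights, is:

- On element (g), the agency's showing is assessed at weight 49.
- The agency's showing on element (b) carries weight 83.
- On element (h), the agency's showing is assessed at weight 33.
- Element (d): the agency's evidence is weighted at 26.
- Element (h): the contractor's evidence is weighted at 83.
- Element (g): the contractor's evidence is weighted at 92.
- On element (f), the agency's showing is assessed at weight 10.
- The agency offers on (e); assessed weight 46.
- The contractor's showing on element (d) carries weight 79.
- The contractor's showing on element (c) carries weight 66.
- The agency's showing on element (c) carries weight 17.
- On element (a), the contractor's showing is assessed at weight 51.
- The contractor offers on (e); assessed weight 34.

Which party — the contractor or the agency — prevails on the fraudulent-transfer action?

agency

— Issue I —
At Stage I.1 the contractor must meet the preponderance of the evidence (weight exceeds 51): on (a) the weight is 51, ≤ 51, so (a) does not meet the standard.
  Not every element is met, so the contractor fails to carry Stage I.1.
The agency prevails on this issue.
— Issue II —
Stage II.1 (contractor, a more-likely-than-not showing, weight is at least 49): (c) net 66−17=49 ≥ 49 — meets; (d) net 79−26=53 ≥ 49 — meets.
  Stage II.1 is satisfied; the onus moves to the agency.
Stage II.2 (agency, a prima facie showing, weight is at least 10): (e) net 46−34=12 ≥ 10 — meets; (f) 10 ≥ 10 — meets.
  Stage II.2 carried; the burden shifts to the contractor.
Stage II.3 (contractor, a more-likely-than-not showing, weight is at least 49): (g) net 92−49=43 < 49 — fails; (h) net 83−33=50 ≥ 49 — meets.
  The contractor does not carry Stage II.3.
The analysis ends at Stage II.3; the agency prevails on this issue.
Per-issue: Issue I → agency; Issue II → agency. The contractor must prevail on every issue; overall, the agency prevails.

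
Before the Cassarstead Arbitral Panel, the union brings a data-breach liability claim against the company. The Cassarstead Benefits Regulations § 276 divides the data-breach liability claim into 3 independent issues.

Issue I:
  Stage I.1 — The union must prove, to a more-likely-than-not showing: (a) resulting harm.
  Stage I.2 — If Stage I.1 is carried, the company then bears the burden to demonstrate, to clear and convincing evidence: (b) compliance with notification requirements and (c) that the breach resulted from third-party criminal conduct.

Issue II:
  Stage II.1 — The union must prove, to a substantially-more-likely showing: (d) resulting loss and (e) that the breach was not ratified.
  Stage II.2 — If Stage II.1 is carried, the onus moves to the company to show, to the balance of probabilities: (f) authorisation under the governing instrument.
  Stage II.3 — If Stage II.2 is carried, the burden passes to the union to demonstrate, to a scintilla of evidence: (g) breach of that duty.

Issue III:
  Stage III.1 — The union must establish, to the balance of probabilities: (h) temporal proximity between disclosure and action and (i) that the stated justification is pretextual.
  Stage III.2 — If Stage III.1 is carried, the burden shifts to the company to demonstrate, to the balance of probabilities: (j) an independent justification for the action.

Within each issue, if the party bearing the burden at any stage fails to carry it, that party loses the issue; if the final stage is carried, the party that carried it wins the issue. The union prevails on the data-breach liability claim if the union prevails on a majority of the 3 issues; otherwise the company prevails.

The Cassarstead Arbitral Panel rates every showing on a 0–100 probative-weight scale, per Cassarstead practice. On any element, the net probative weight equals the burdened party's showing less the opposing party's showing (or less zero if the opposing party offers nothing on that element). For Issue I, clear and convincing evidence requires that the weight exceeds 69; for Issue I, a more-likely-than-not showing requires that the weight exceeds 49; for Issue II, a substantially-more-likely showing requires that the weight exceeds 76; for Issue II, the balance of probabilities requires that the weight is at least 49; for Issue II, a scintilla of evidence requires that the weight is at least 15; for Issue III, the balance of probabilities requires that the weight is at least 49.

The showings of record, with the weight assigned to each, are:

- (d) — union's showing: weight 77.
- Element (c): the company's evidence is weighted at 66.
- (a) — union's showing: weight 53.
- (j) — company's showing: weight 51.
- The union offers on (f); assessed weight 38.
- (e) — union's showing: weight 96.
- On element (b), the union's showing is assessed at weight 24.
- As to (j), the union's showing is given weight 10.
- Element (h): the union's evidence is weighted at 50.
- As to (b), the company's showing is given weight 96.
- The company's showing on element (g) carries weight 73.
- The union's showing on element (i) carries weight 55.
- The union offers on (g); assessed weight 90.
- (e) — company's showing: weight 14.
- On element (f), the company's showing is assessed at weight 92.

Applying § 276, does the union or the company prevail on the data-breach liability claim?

— Issue I —
Stage I.1 — burden on union; standard: a more-likely-than-not showing (weight exceeds 49).
    (a): 53 > 49 [met]
  Stage I.1 is satisfied; the onus moves to the company.
Stage I.2 — burden on company; standard: clear and convincing evidence (weight exceeds 69).
    (b): 96 − 24 = 72 > 69 [met]
    (c): 66 ≤ 69 [not met]
  The company does not carry Stage I.2.
So the union prevails on this issue.
— Issue II —
Stage II.1 (union, a substantially-more-likely showing, weight exceeds 76): (d) 77 > 76 — meets; (e) net 96−14=82 > 76 — meets.
  All elements met. The burden passes to the company.
Stage II.2 (company, the balance of probabilities, weight is at least 49): (f) net 92−38=54 ≥ 49 — meets.
  The company carries Stage II.2; the union now bears the burden.
Stage II.3 (union, a scintilla of evidence, weight is at least 15): (g) net 90−73=17 ≥ 15 — meets.
  Stage II.3 carried; the final stage is satisfied.
Every stage carried; the union prevails on this issue.
— Issue III —
Stage III.1 (union, the balance of probabilities, weight is at least 49): (h) 50 ≥ 49 — meets; (i) 55 ≥ 49 — meets.
  All elements met. The burden passes to the company.
Stage III.2 (company, the balance of probabilities, weight is at least 49): (j) net 51−10=41 < 49 — fails.
  Stage III.2 not carried; the company fails its burden.
The union prevails on this issue.
Per-issue: Issue I → union; Issue II → union; Issue III → union. The union must prevail on a majority of issues; overall, the union prevails.

union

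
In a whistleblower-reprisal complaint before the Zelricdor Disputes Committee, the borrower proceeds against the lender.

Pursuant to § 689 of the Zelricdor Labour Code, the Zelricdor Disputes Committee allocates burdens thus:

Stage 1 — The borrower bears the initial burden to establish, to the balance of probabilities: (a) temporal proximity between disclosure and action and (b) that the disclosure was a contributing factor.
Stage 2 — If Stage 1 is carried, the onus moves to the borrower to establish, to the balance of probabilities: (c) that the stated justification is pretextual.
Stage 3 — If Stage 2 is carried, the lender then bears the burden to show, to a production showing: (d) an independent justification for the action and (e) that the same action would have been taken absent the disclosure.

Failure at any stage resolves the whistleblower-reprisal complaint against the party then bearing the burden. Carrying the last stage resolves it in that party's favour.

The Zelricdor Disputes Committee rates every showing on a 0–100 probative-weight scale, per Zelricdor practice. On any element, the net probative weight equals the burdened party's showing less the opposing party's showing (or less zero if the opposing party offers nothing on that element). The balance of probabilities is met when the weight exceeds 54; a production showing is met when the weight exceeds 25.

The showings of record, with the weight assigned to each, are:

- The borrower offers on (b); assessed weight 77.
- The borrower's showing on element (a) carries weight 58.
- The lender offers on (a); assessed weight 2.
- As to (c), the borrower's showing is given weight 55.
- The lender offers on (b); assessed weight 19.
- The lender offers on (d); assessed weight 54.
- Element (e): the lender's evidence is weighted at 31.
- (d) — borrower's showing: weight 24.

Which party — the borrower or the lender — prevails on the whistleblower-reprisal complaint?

Stage 1 (borrower, the balance of probabilities, weight exceeds 54): (a) net 58−2=56 > 54 — meets; (b) net 77−19=58 > 54 — meets.
  Stage 1 carried; the burden remains with the borrower.
Stage 2 (borrower, the balance of probabilities, weight exceeds 54): (c) 55 > 54 — meets.
  The borrower carries Stage 2; the lender now bears the burden.
Stage 3 (lender, a production showing, weight exceeds 25): (d) net 54−24=30 > 25 — meets; (e) 31 > 25 — meets.
  Stage 3 carried; the final stage is satisfied.
With every stage satisfied, the lender prevails.

lender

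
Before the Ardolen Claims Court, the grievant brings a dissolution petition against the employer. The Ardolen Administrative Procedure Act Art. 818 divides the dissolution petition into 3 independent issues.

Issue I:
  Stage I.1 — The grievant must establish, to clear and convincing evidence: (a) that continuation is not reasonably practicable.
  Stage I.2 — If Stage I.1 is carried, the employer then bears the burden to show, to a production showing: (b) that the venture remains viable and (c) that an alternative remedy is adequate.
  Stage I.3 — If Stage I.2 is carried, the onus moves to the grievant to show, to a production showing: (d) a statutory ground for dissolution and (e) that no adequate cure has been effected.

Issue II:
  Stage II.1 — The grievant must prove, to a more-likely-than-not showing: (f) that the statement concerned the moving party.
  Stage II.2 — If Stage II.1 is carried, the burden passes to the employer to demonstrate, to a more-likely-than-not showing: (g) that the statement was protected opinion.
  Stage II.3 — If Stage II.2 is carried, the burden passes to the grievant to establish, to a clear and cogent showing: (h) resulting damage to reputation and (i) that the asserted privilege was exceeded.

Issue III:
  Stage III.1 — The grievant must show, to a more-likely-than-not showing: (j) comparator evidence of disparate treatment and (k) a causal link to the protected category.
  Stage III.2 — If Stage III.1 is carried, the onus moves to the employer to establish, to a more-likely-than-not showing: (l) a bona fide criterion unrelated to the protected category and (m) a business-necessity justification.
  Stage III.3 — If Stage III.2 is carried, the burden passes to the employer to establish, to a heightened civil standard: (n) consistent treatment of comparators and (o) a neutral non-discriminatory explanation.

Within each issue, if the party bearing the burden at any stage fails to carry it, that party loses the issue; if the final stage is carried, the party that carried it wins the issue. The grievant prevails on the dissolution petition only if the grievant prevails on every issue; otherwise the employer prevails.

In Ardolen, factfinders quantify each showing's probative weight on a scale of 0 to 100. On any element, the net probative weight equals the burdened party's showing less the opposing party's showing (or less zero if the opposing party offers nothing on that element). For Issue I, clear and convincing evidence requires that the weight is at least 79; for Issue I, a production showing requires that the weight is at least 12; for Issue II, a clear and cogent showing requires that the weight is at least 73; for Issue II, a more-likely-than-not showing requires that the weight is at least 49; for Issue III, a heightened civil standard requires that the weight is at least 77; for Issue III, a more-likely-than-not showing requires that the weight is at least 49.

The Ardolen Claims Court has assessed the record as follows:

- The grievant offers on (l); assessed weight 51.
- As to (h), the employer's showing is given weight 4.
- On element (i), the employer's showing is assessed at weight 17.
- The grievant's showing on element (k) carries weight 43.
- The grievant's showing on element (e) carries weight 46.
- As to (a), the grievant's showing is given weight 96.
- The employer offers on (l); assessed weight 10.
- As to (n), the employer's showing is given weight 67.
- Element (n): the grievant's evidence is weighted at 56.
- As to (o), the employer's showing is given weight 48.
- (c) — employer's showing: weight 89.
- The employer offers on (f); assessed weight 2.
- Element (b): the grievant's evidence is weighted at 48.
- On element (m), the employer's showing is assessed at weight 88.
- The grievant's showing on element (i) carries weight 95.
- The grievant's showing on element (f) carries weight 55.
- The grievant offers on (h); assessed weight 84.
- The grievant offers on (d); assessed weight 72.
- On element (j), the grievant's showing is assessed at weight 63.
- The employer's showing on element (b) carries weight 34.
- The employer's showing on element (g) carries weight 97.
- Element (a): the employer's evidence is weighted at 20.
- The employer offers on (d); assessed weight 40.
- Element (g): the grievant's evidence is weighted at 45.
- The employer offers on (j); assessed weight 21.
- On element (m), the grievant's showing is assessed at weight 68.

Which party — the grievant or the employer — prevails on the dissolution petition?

employer

— Issue I —
At Stage I.1 the grievant must meet clear and convincing evidence (weight is at least 79): on (a) the weight is 96 less the opposing 20 gives net 76, < 79, so (a) does not meet the standard.
  Stage I.1 not carried; the grievant fails its burden.
The analysis ends at Stage I.1; the employer prevails on this issue.
— Issue II —
Stage II.1 (grievant, a more-likely-than-not showing, weight is at least 49): (f) net 55−2=53 ≥ 49 — meets.
  Stage II.1 carried; the burden shifts to the employer.
Stage II.2 (employer, a more-likely-than-not showing, weight is at least 49): (g) net 97−45=52 ≥ 49 — meets.
  All elements met. The burden passes to the grievant.
Stage II.3 (grievant, a clear and cogent showing, weight is at least 73): (h) net 84−4=80 ≥ 73 — meets; (i) net 95−17=78 ≥ 73 — meets.
  Stage II.3 carried; the final stage is satisfied.
All stages carried — the grievant prevails on this issue.
— Issue III —
Stage III.1 (grievant, a more-likely-than-not showing, weight is at least 49): (j) net 63−21=42 < 49 — fails; (k) 43 < 49 — fails.
  Stage III.1 not carried; the grievant fails its burden.
The employer prevails on this issue.
Per-issue: Issue I → employer; Issue II → grievant; Issue III → employer. The grievant must prevail on every issue; overall, the employer prevails.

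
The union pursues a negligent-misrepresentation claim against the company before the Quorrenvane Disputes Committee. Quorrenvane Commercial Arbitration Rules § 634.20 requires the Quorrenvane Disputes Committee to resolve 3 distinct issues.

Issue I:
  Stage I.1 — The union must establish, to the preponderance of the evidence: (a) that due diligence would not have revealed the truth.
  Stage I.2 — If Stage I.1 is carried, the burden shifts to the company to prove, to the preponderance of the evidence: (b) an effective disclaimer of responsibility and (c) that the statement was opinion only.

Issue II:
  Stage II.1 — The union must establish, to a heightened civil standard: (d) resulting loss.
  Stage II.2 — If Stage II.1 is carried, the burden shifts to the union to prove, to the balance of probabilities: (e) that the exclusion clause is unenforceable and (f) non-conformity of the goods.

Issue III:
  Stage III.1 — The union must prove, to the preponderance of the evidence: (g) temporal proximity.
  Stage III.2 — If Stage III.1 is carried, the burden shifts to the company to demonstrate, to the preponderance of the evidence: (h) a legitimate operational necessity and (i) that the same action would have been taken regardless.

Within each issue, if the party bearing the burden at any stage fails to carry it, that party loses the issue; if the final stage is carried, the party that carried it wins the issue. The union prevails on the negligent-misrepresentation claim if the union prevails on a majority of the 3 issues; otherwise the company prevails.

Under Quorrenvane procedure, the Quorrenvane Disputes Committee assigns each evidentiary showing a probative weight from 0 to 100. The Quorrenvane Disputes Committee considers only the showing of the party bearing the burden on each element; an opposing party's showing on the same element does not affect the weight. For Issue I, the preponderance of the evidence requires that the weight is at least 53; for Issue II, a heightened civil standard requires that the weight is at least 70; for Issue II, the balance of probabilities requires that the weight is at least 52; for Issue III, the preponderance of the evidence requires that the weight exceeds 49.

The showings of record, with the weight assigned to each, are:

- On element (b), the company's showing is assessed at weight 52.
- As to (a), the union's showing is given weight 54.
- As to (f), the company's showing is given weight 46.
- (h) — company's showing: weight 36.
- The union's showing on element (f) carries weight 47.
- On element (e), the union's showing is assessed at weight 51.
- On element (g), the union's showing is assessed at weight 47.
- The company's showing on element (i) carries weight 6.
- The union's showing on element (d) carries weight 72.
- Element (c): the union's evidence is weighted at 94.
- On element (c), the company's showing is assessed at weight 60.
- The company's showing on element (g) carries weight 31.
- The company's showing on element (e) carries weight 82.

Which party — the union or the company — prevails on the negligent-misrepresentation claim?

company

— Issue I —
At Stage I.1 the union must meet the preponderance of the evidence (weight is at least 53): on (a) the weight is 54, ≥ 53, so (a) meets the standard.
  Stage I.1 carried; the burden shifts to the company.
At Stage I.2 the company must meet the preponderance of the evidence (weight is at least 53): on (b) the weight is 52, which does not reach 53, so (b) does not meet the standard; on (c) the weight is 60 (the union's 94 is given no effect), which does reach 53, so (c) meets the standard.
  The company does not carry Stage I.2.
The analysis ends at Stage I.2; the union prevails on this issue.
— Issue II —
Stage II.1 (union, a heightened civil standard, weight is at least 70): (d) 72 ≥ 70 — meets.
  Stage II.1 carried; the burden remains with the union.
Stage II.2 (union, the balance of probabilities, weight is at least 52): (e) 51 (company's 82 disregarded) < 52 — fails; (f) 47 (company's 46 disregarded) < 52 — fails.
  Stage II.2 not carried; the union fails its burden.
The company prevails on this issue.
— Issue III —
Stage III.1 — burden on union; standard: the preponderance of the evidence (weight exceeds 49).
    (g): 47 (company's 31 disregarded) ≤ 49 [not met]
  Not every element is met, so the union fails to carry Stage III.1.
So the company prevails on this issue.
Per-issue: Issue I → union; Issue II → company; Issue III → company. The union must prevail on a majority of issues; overall, the company prevails.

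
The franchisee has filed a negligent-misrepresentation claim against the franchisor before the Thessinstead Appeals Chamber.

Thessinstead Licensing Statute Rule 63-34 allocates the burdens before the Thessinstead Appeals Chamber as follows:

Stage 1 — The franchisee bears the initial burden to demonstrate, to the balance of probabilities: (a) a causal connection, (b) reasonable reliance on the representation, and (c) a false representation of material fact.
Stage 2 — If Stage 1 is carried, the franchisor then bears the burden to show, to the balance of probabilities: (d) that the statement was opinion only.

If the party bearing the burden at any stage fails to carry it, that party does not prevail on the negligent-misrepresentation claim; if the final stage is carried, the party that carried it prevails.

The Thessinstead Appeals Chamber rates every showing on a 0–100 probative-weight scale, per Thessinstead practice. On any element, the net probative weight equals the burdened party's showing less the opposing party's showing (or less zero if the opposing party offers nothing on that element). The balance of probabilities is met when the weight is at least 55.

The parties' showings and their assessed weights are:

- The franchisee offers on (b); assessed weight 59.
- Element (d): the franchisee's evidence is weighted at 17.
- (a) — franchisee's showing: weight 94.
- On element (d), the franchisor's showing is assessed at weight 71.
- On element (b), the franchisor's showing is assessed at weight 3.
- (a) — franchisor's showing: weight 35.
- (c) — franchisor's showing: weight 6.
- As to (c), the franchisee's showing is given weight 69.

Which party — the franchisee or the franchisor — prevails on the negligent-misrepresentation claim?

At Stage 1 the franchisee must meet the balance of probabilities (weight is at least 55): on (a) the weight is 94 less the opposing 35 gives net 59, ≥ 55, so (a) meets the standard; on (b) the weight is 59 less the opposing 3 gives net 56, ≥ 55, so (b) meets the standard; on (c) the weight is 69 less the opposing 6 gives net 63, which does reach 55, so (c) meets the standard.
  All elements met. The burden passes to the franchisor.
At Stage 2 the franchisor must meet the balance of probabilities (weight is at least 55): on (d) the weight is 71 less the opposing 17 gives net 54, which does not reach 55, so (d) does not meet the standard.
  The franchisor does not carry Stage 2.
The franchisee prevails.

franchisee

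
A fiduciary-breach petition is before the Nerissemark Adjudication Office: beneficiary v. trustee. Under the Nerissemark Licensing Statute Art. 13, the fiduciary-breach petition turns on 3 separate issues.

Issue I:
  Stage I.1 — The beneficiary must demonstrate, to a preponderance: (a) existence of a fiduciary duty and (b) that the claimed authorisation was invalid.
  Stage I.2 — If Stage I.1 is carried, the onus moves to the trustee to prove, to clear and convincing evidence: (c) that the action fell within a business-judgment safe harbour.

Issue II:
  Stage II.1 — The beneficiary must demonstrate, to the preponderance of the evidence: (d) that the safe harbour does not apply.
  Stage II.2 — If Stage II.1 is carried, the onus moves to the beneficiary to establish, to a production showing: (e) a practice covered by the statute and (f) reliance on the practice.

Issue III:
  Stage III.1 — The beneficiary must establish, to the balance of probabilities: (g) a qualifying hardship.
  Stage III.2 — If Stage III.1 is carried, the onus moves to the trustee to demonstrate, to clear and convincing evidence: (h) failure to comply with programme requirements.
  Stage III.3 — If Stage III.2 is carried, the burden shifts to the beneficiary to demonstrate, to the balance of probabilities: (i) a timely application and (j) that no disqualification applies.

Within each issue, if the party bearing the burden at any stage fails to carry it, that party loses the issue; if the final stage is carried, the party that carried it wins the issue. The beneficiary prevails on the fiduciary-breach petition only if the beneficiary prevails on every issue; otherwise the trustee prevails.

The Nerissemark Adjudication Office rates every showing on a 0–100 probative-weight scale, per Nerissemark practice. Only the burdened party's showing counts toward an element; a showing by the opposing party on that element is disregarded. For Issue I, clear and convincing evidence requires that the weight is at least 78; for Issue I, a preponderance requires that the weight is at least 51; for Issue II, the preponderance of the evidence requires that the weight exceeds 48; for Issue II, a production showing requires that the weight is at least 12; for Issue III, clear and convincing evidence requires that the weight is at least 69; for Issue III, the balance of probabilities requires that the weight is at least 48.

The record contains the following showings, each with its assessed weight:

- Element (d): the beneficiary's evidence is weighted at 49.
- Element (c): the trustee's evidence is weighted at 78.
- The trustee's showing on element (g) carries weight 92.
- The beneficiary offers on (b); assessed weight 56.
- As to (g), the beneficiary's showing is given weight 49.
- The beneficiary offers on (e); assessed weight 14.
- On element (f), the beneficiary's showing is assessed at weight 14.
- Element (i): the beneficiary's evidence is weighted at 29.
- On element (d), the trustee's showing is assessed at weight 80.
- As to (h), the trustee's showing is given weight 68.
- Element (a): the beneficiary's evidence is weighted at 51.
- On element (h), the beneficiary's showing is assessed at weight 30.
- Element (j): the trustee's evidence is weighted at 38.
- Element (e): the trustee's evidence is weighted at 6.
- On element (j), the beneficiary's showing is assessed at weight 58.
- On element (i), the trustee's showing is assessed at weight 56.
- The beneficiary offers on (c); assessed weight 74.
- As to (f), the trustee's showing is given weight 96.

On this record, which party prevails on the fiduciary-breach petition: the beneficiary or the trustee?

— Issue I —
Stage I.1 (beneficiary, a preponderance, weight is at least 51): (a) 51 ≥ 51 — meets; (b) 56 ≥ 51 — meets.
  The beneficiary carries Stage I.1; the trustee now bears the burden.
Stage I.2 (trustee, clear and convincing evidence, weight is at least 78): (c) 78 (beneficiary's 74 disregarded) ≥ 78 — meets.
  The trustee carries the last stage.
All stages carried — the trustee prevails on this issue.
— Issue II —
Stage II.1 (beneficiary, the preponderance of the evidence, weight exceeds 48): (d) 49 (trustee's 80 disregarded) > 48 — meets.
  Stage II.1 carried; the burden remains with the beneficiary.
Stage II.2 (beneficiary, a production showing, weight is at least 12): (e) 14 (trustee's 6 disregarded) ≥ 12 — meets; (f) 14 (trustee's 96 disregarded) ≥ 12 — meets.
  The beneficiary carries the last stage.
Every stage carried; the beneficiary prevails on this issue.
— Issue III —
Stage III.1 (beneficiary, the balance of probabilities, weight is at least 48): (g) 49 (trustee's 92 disregarded) ≥ 48 — meets.
  Stage III.1 is satisfied; the onus moves to the trustee.
Stage III.2 (trustee, clear and convincing evidence, weight is at least 69): (h) 68 (beneficiary's 30 disregarded) < 69 — fails.
  The trustee does not carry Stage III.2.
The analysis ends at Stage III.2; the beneficiary prevails on this issue.
Per-issue: Issue I → trustee; Issue II → beneficiary; Issue III → beneficiary. The beneficiary must prevail on every issue; overall, the trustee prevails.

trustee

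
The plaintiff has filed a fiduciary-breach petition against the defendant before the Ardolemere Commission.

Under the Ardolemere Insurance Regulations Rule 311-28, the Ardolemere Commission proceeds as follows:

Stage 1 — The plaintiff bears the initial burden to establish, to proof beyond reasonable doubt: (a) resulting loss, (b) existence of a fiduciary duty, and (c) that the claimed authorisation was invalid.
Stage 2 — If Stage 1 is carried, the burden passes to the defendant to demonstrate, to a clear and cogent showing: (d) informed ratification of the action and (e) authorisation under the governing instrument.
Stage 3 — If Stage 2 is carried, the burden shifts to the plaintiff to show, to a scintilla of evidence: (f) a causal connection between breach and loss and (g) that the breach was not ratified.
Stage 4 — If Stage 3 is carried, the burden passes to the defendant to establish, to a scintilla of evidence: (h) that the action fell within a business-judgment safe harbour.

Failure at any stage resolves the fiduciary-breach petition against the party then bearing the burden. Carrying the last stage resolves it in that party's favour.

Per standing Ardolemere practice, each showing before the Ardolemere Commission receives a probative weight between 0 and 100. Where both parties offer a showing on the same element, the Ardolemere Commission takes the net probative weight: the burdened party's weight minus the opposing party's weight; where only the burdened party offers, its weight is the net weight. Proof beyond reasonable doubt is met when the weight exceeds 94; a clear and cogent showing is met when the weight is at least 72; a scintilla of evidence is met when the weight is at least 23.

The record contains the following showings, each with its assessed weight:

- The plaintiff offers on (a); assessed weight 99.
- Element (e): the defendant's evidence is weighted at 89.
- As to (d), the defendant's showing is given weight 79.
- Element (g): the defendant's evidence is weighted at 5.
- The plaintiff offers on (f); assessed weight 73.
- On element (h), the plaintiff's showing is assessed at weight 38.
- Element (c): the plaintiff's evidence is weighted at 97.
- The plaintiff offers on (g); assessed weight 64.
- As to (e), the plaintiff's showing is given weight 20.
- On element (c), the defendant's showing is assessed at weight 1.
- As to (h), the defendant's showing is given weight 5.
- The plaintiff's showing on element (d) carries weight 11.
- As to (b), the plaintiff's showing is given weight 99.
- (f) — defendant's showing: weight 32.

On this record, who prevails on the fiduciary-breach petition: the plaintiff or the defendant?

plaintiff

At Stage 1 the plaintiff must meet proof beyond reasonable doubt (weight exceeds 94): on (a) the weight is 99, > 94, so (a) meets the standard; on (b) the weight is 99, which does exceed 94, so (b) meets the standard; on (c) the weight is 97 less the opposing 1 gives net 96, > 94, so (c) meets the standard.
  Stage 1 is satisfied; the onus moves to the defendant.
At Stage 2 the defendant must meet a clear and cogent showing (weight is at least 72): on (d) the weight is 79 less the opposing 11 gives net 68, < 72, so (d) does not meet the standard; on (e) the weight is 89 less the opposing 20 gives net 69, which does not reach 72, so (e) does not meet the standard.
  Stage 2 not carried; the defendant fails its burden.
The plaintiff prevails.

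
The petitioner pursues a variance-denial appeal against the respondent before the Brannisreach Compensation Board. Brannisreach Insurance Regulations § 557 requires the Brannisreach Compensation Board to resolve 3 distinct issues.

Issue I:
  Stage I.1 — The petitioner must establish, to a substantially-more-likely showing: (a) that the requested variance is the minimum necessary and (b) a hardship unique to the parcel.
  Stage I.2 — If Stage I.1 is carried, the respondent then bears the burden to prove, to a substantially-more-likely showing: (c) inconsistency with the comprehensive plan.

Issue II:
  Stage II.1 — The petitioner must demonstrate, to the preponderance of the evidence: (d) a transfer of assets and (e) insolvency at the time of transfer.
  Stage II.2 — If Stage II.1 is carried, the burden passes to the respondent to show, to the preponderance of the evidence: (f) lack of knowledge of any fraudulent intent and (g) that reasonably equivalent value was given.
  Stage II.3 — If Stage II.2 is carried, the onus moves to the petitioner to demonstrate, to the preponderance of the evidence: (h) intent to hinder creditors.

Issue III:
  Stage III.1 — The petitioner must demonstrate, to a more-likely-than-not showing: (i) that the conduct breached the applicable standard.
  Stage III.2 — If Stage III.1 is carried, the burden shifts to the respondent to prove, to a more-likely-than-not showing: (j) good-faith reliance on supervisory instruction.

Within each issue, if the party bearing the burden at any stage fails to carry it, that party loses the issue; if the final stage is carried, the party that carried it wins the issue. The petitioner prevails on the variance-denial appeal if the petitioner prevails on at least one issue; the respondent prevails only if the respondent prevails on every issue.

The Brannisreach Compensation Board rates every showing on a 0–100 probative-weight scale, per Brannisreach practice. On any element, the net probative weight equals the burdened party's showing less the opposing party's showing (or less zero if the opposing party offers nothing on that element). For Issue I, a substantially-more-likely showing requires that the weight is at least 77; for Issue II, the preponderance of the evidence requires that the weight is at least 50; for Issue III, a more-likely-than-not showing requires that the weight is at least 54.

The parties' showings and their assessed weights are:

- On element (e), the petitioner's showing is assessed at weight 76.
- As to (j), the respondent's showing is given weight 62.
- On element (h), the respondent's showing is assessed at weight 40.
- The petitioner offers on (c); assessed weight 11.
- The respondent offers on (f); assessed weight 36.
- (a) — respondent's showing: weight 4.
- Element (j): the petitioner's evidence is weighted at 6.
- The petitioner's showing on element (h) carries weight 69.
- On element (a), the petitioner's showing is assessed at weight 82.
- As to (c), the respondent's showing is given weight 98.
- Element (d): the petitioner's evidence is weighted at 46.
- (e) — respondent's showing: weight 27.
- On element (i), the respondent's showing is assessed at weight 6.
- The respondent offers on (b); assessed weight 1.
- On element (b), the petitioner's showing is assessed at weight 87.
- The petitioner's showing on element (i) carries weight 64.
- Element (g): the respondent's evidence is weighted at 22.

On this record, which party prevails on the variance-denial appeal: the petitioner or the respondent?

respondent

— Issue I —
At Stage I.1 the petitioner must meet a substantially-more-likely showing (weight is at least 77): on (a) the weight is 82 less the opposing 4 gives net 78, ≥ 77, so (a) meets the standard; on (b) the weight is 87 less the opposing 1 gives net 86, ≥ 77, so (b) meets the standard.
  Stage I.1 is satisfied; the onus moves to the respondent.
At Stage I.2 the respondent must meet a substantially-more-likely showing (weight is at least 77): on (c) the weight is 98 less the opposing 11 gives net 87, which does reach 77, so (c) meets the standard.
  Stage I.2 carried; the final stage is satisfied.
All stages carried — the respondent prevails on this issue.
— Issue II —
Stage II.1 (petitioner, the preponderance of the evidence, weight is at least 50): (d) 46 < 50 — fails; (e) net 76−27=49 < 50 — fails.
  Stage II.1 not carried; the petitioner fails its burden.
So the respondent prevails on this issue.
— Issue III —
Stage III.1 (petitioner, a more-likely-than-not showing, weight is at least 54): (i) net 64−6=58 ≥ 54 — meets.
  Stage III.1 carried; the burden shifts to the respondent.
Stage III.2 (respondent, a more-likely-than-not showing, weight is at least 54): (j) net 62−6=56 ≥ 54 — meets.
  The respondent carries the last stage.
Every stage carried; the respondent prevails on this issue.
Per-issue: Issue I → respondent; Issue II → respondent; Issue III → respondent. The petitioner must prevail on at least one issue; overall, the respondent prevails.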